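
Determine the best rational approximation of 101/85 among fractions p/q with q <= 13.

Expand x = 101/85 as a continued fraction with the Euclidean algorithm:
  101 = 1*85 + 16, so a_0 = 1.
  85 = 5*16 + 5, so a_1 = 5.
  16 = 3*5 + 1, so a_2 = 3.
  5 = 5*1 + 0, so a_3 = 5.
so x = [1; 5, 3, 5].
Convergents (p_i = a_i*p_{i-1} + p_{i-2}, q_i = a_i*q_{i-1} + q_{i-2} with p_{-2}=0, p_{-1}=1, q_{-2}=1, q_{-1}=0), until the denominator exceeds 13:
  i=0: a_0=1, p_0 = 1*1 + 0 = 1, q_0 = 1*0 + 1 = 1.
  i=1: a_1=5, p_1 = 5*1 + 1 = 6, q_1 = 5*1 + 0 = 5.
  i=2: a_2=3, p_2 = 3*6 + 1 = 19, q_2 = 3*5 + 1 = 16.
q_2 = 16 > 13, so the last convergent with denominator <= 13 is p_1/q_1 = 6/5.
The closest fraction with denominator <= 13 is either p_1/q_1 or the intermediate fraction (k*p_1 + p_0)/(k*q_1 + q_0) with the largest k >= 1 whose denominator stays <= 13; these approach x as k grows, and every other convergent or intermediate fraction in range is farther away.
Largest k: floor((13 - q_0)/q_1) = floor((13 - 1)/5) = 2.
That gives (2*6 + 1)/(2*5 + 1) = 13/11.
Compare the errors: |x - 6/5| = |101*5 - 6*85|/(85*5) = 5/425, and |x - 13/11| = |101*11 - 13*85|/(85*11) = 6/935.
Cross-multiplying, 6*425 = 2550 < 4675 = 5*935, so 6/935 is smaller: the intermediate fraction 13/11 is closer to x than 6/5.

13/11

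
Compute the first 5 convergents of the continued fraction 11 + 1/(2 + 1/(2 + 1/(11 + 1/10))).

11/1, 23/2, 57/5, 650/57, 6557/575

Using the convergent recurrence p_i = a_i*p_{i-1} + p_{i-2}, q_i = a_i*q_{i-1} + q_{i-2} with p_{-2}=0, p_{-1}=1, q_{-2}=1, q_{-1}=0:
  i=0: a_0=11, p_0 = 11*1 + 0 = 11, q_0 = 11*0 + 1 = 1.
  i=1: a_1=2, p_1 = 2*11 + 1 = 23, q_1 = 2*1 + 0 = 2.
  i=2: a_2=2, p_2 = 2*23 + 11 = 57, q_2 = 2*2 + 1 = 5.
  i=3: a_3=11, p_3 = 11*57 + 23 = 650, q_3 = 11*5 + 2 = 57.
  i=4: a_4=10, p_4 = 10*650 + 57 = 6557, q_4 = 10*57 + 5 = 575.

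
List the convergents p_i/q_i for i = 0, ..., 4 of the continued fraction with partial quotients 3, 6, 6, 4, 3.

Using the convergent recurrence p_i = a_i*p_{i-1} + p_{i-2}, q_i = a_i*q_{i-1} + q_{i-2} with p_{-2}=0, p_{-1}=1, q_{-2}=1, q_{-1}=0:
  i=0: a_0=3, p_0 = 3*1 + 0 = 3, q_0 = 3*0 + 1 = 1.
  i=1: a_1=6, p_1 = 6*3 + 1 = 19, q_1 = 6*1 + 0 = 6.
  i=2: a_2=6, p_2 = 6*19 + 3 = 117, q_2 = 6*6 + 1 = 37.
  i=3: a_3=4, p_3 = 4*117 + 19 = 487, q_3 = 4*37 + 6 = 154.
  i=4: a_4=3, p_4 = 3*487 + 117 = 1578, q_4 = 3*154 + 37 = 499.

3/1, 19/6, 117/37, 487/154, 1578/499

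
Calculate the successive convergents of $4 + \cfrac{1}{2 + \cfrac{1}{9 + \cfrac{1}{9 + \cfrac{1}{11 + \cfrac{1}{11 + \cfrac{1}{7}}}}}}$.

4/1, 9/2, 85/19, 774/173, 8599/1922, 95363/21315, 676140/151127

Using the convergent recurrence p_i = a_i*p_{i-1} + p_{i-2}, q_i = a_i*q_{i-1} + q_{i-2} with p_{-2}=0, p_{-1}=1, q_{-2}=1, q_{-1}=0:
  i=0: a_0=4, p_0 = 4*1 + 0 = 4, q_0 = 4*0 + 1 = 1.
  i=1: a_1=2, p_1 = 2*4 + 1 = 9, q_1 = 2*1 + 0 = 2.
  i=2: a_2=9, p_2 = 9*9 + 4 = 85, q_2 = 9*2 + 1 = 19.
  i=3: a_3=9, p_3 = 9*85 + 9 = 774, q_3 = 9*19 + 2 = 173.
  i=4: a_4=11, p_4 = 11*774 + 85 = 8599, q_4 = 11*173 + 19 = 1922.
  i=5: a_5=11, p_5 = 11*8599 + 774 = 95363, q_5 = 11*1922 + 173 = 21315.
  i=6: a_6=7, p_6 = 7*95363 + 8599 = 676140, q_6 = 7*21315 + 1922 = 151127.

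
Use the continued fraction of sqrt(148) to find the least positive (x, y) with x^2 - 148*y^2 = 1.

(x, y) = (73, 6)

First expand sqrt(148) as a continued fraction. With x_i = (sqrt(148) + m_i)/d_i and (m_0, d_0) = (0, 1): a_0 = floor(sqrt(148)) = 12, since 12^2 = 144 <= 148 < 169 = 13^2.
Iterate m_{i+1} = d_i*a_i - m_i, d_{i+1} = (148 - m_{i+1}^2)/d_i, a_{i+1} = floor((a_0 + m_{i+1})/d_{i+1}):
  m_1 = 1*12 - 0 = 12, d_1 = (148 - 12^2)/1 = 4/1 = 4, a_1 = floor((12 + 12)/4) = 6.
  m_2 = 4*6 - 12 = 12, d_2 = (148 - 12^2)/4 = 4/4 = 1, a_2 = floor((12 + 12)/1) = 24.
  m_3 = 1*24 - 12 = 12, d_3 = (148 - 12^2)/1 = 4/1 = 4: (m_3, d_3) = (m_1, d_1) = (12, 4), so from here the quotients repeat a_1, a_2; the period length is 2.
So sqrt(148) = [12; (6, 24)] with period length k = 2.
k is even, so the fundamental solution of x^2 - 148y^2 = 1 is (p_{k-1}, q_{k-1}) = (p_1, q_1); compute convergents through index 1.
Convergents (p_i = a_i*p_{i-1} + p_{i-2}, q_i = a_i*q_{i-1} + q_{i-2} with p_{-2}=0, p_{-1}=1, q_{-2}=1, q_{-1}=0):
  i=0: a_0=12, p_0 = 12*1 + 0 = 12, q_0 = 12*0 + 1 = 1.
  i=1: a_1=6, p_1 = 6*12 + 1 = 73, q_1 = 6*1 + 0 = 6.
Check: 73^2 - 148*6^2 = 5329 - 5328 = 1, so (x, y) = (73, 6) solves the equation, and by the theorem it is the least positive solution.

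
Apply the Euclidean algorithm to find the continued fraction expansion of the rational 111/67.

[1; 1, 1, 1, 10, 2]

Run the Euclidean algorithm on 111 and 67; the successive quotients are the partial quotients a_0, a_1, ... (each step inverts the fractional part left over by the previous one):
  111 = 1*67 + 44, so a_0 = 1.
  67 = 1*44 + 23, so a_1 = 1.
  44 = 1*23 + 21, so a_2 = 1.
  23 = 1*21 + 2, so a_3 = 1.
  21 = 10*2 + 1, so a_4 = 10.
  2 = 2*1 + 0, so a_5 = 2.
The remainder reaches 0 after 6 divisions, so the expansion has 6 partial quotients, read off in order.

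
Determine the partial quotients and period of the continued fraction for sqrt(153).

Write x_i = (sqrt(153) + m_i)/d_i with (m_0, d_0) = (0, 1). a_0 = floor(sqrt(153)) = 12, since 12^2 = 144 <= 153 < 169 = 13^2.
Iterate m_{i+1} = d_i*a_i - m_i, d_{i+1} = (153 - m_{i+1}^2)/d_i, a_{i+1} = floor((a_0 + m_{i+1})/d_{i+1}):
  m_1 = 1*12 - 0 = 12, d_1 = (153 - 12^2)/1 = 9/1 = 9, a_1 = floor((12 + 12)/9) = 2.
  m_2 = 9*2 - 12 = 6, d_2 = (153 - 6^2)/9 = 117/9 = 13, a_2 = floor((12 + 6)/13) = 1.
  m_3 = 13*1 - 6 = 7, d_3 = (153 - 7^2)/13 = 104/13 = 8, a_3 = floor((12 + 7)/8) = 2.
  m_4 = 8*2 - 7 = 9, d_4 = (153 - 9^2)/8 = 72/8 = 9, a_4 = floor((12 + 9)/9) = 2.
  m_5 = 9*2 - 9 = 9, d_5 = (153 - 9^2)/9 = 72/9 = 8, a_5 = floor((12 + 9)/8) = 2.
  m_6 = 8*2 - 9 = 7, d_6 = (153 - 7^2)/8 = 104/8 = 13, a_6 = floor((12 + 7)/13) = 1.
  m_7 = 13*1 - 7 = 6, d_7 = (153 - 6^2)/13 = 117/13 = 9, a_7 = floor((12 + 6)/9) = 2.
  m_8 = 9*2 - 6 = 12, d_8 = (153 - 12^2)/9 = 9/9 = 1, a_8 = floor((12 + 12)/1) = 24.
  m_9 = 1*24 - 12 = 12, d_9 = (153 - 12^2)/1 = 9/1 = 9: (m_9, d_9) = (m_1, d_1) = (12, 9), so from here the quotients repeat a_1, ..., a_8; the period length is 8.
Hence the expansion of sqrt(153) is a_0 = 12 followed by the repeating block 2, 1, 2, 2, 2, 1, 2, 24 (period 8).

[12; (2, 1, 2, 2, 2, 1, 2, 24)]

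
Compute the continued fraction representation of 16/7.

[2; 3, 2]

Run the Euclidean algorithm on 16 and 7; the successive quotients are the partial quotients a_0, a_1, ... (each step inverts the fractional part left over by the previous one):
  16 = 2*7 + 2, so a_0 = 2.
  7 = 3*2 + 1, so a_1 = 3.
  2 = 2*1 + 0, so a_2 = 2.
The remainder reaches 0 after 3 divisions, so the expansion has 3 partial quotients, read off in order.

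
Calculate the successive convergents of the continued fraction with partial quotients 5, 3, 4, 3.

5/1, 16/3, 69/13, 223/42

Using the convergent recurrence p_i = a_i*p_{i-1} + p_{i-2}, q_i = a_i*q_{i-1} + q_{i-2} with p_{-2}=0, p_{-1}=1, q_{-2}=1, q_{-1}=0:
  i=0: a_0=5, p_0 = 5*1 + 0 = 5, q_0 = 5*0 + 1 = 1.
  i=1: a_1=3, p_1 = 3*5 + 1 = 16, q_1 = 3*1 + 0 = 3.
  i=2: a_2=4, p_2 = 4*16 + 5 = 69, q_2 = 4*3 + 1 = 13.
  i=3: a_3=3, p_3 = 3*69 + 16 = 223, q_3 = 3*13 + 3 = 42.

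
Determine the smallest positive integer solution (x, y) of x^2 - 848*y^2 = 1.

First expand sqrt(848) as a continued fraction. With x_i = (sqrt(848) + m_i)/d_i and (m_0, d_0) = (0, 1): a_0 = floor(sqrt(848)) = 29, since 29^2 = 841 <= 848 < 900 = 30^2.
Iterate m_{i+1} = d_i*a_i - m_i, d_{i+1} = (848 - m_{i+1}^2)/d_i, a_{i+1} = floor((a_0 + m_{i+1})/d_{i+1}):
  m_1 = 1*29 - 0 = 29, d_1 = (848 - 29^2)/1 = 7/1 = 7, a_1 = floor((29 + 29)/7) = 8.
  m_2 = 7*8 - 29 = 27, d_2 = (848 - 27^2)/7 = 119/7 = 17, a_2 = floor((29 + 27)/17) = 3.
  m_3 = 17*3 - 27 = 24, d_3 = (848 - 24^2)/17 = 272/17 = 16, a_3 = floor((29 + 24)/16) = 3.
  m_4 = 16*3 - 24 = 24, d_4 = (848 - 24^2)/16 = 272/16 = 17, a_4 = floor((29 + 24)/17) = 3.
  m_5 = 17*3 - 24 = 27, d_5 = (848 - 27^2)/17 = 119/17 = 7, a_5 = floor((29 + 27)/7) = 8.
  m_6 = 7*8 - 27 = 29, d_6 = (848 - 29^2)/7 = 7/7 = 1, a_6 = floor((29 + 29)/1) = 58.
  m_7 = 1*58 - 29 = 29, d_7 = (848 - 29^2)/1 = 7/1 = 7: (m_7, d_7) = (m_1, d_1) = (29, 7), so from here the quotients repeat a_1, ..., a_6; the period length is 6.
So sqrt(848) = [29; (8, 3, 3, 3, 8, 58)] with period length k = 6.
k is even, so the fundamental solution of x^2 - 848y^2 = 1 is (p_{k-1}, q_{k-1}) = (p_5, q_5); compute convergents through index 5.
Convergents (p_i = a_i*p_{i-1} + p_{i-2}, q_i = a_i*q_{i-1} + q_{i-2} with p_{-2}=0, p_{-1}=1, q_{-2}=1, q_{-1}=0):
  i=0: a_0=29, p_0 = 29*1 + 0 = 29, q_0 = 29*0 + 1 = 1.
  i=1: a_1=8, p_1 = 8*29 + 1 = 233, q_1 = 8*1 + 0 = 8.
  i=2: a_2=3, p_2 = 3*233 + 29 = 728, q_2 = 3*8 + 1 = 25.
  i=3: a_3=3, p_3 = 3*728 + 233 = 2417, q_3 = 3*25 + 8 = 83.
  i=4: a_4=3, p_4 = 3*2417 + 728 = 7979, q_4 = 3*83 + 25 = 274.
  i=5: a_5=8, p_5 = 8*7979 + 2417 = 66249, q_5 = 8*274 + 83 = 2275.
Check: 66249^2 - 848*2275^2 = 4388930001 - 4388930000 = 1, so (x, y) = (66249, 2275) solves the equation, and by the theorem it is the least positive solution.

(x, y) = (66249, 2275)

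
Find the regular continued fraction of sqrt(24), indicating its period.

[4; (1, 8)]

Write x_i = (sqrt(24) + m_i)/d_i with (m_0, d_0) = (0, 1). a_0 = floor(sqrt(24)) = 4, since 4^2 = 16 <= 24 < 25 = 5^2.
Iterate m_{i+1} = d_i*a_i - m_i, d_{i+1} = (24 - m_{i+1}^2)/d_i, a_{i+1} = floor((a_0 + m_{i+1})/d_{i+1}):
  m_1 = 1*4 - 0 = 4, d_1 = (24 - 4^2)/1 = 8/1 = 8, a_1 = floor((4 + 4)/8) = 1.
  m_2 = 8*1 - 4 = 4, d_2 = (24 - 4^2)/8 = 8/8 = 1, a_2 = floor((4 + 4)/1) = 8.
  m_3 = 1*8 - 4 = 4, d_3 = (24 - 4^2)/1 = 8/1 = 8: (m_3, d_3) = (m_1, d_1) = (4, 8), so from here the quotients repeat a_1, a_2; the period length is 2.
Hence the expansion of sqrt(24) is a_0 = 4 followed by the repeating block 1, 8 (period 2).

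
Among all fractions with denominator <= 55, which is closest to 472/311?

44/29

Expand x = 472/311 as a continued fraction with the Euclidean algorithm:
  472 = 1*311 + 161, so a_0 = 1.
  311 = 1*161 + 150, so a_1 = 1.
  161 = 1*150 + 11, so a_2 = 1.
  150 = 13*11 + 7, so a_3 = 13.
  11 = 1*7 + 4, so a_4 = 1.
  7 = 1*4 + 3, so a_5 = 1.
  4 = 1*3 + 1, so a_6 = 1.
  3 = 3*1 + 0, so a_7 = 3.
so x = [1; 1, 1, 13, 1, 1, 1, 3].
Convergents (p_i = a_i*p_{i-1} + p_{i-2}, q_i = a_i*q_{i-1} + q_{i-2} with p_{-2}=0, p_{-1}=1, q_{-2}=1, q_{-1}=0), until the denominator exceeds 55:
  i=0: a_0=1, p_0 = 1*1 + 0 = 1, q_0 = 1*0 + 1 = 1.
  i=1: a_1=1, p_1 = 1*1 + 1 = 2, q_1 = 1*1 + 0 = 1.
  i=2: a_2=1, p_2 = 1*2 + 1 = 3, q_2 = 1*1 + 1 = 2.
  i=3: a_3=13, p_3 = 13*3 + 2 = 41, q_3 = 13*2 + 1 = 27.
  i=4: a_4=1, p_4 = 1*41 + 3 = 44, q_4 = 1*27 + 2 = 29.
  i=5: a_5=1, p_5 = 1*44 + 41 = 85, q_5 = 1*29 + 27 = 56.
q_5 = 56 > 55, so the last convergent with denominator <= 55 is p_4/q_4 = 44/29.
The closest fraction with denominator <= 55 is either p_4/q_4 or the intermediate fraction (k*p_4 + p_3)/(k*q_4 + q_3) with the largest k >= 1 whose denominator stays <= 55; these approach x as k grows, and every other convergent or intermediate fraction in range is farther away.
Largest k: floor((55 - q_3)/q_4) = floor((55 - 27)/29) = 0.
Since k = 0, no intermediate fraction beyond p_4/q_4 has denominator <= 55, so the convergent 44/29 is the closest (its error is |472*29 - 44*311|/(311*29) = 4/9019).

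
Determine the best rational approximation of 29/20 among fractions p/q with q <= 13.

16/11

Expand x = 29/20 as a continued fraction with the Euclidean algorithm:
  29 = 1*20 + 9, so a_0 = 1.
  20 = 2*9 + 2, so a_1 = 2.
  9 = 4*2 + 1, so a_2 = 4.
  2 = 2*1 + 0, so a_3 = 2.
so x = [1; 2, 4, 2].
Convergents (p_i = a_i*p_{i-1} + p_{i-2}, q_i = a_i*q_{i-1} + q_{i-2} with p_{-2}=0, p_{-1}=1, q_{-2}=1, q_{-1}=0), until the denominator exceeds 13:
  i=0: a_0=1, p_0 = 1*1 + 0 = 1, q_0 = 1*0 + 1 = 1.
  i=1: a_1=2, p_1 = 2*1 + 1 = 3, q_1 = 2*1 + 0 = 2.
  i=2: a_2=4, p_2 = 4*3 + 1 = 13, q_2 = 4*2 + 1 = 9.
  i=3: a_3=2, p_3 = 2*13 + 3 = 29, q_3 = 2*9 + 2 = 20.
q_3 = 20 > 13, so the last convergent with denominator <= 13 is p_2/q_2 = 13/9.
The closest fraction with denominator <= 13 is either p_2/q_2 or the intermediate fraction (k*p_2 + p_1)/(k*q_2 + q_1) with the largest k >= 1 whose denominator stays <= 13; these approach x as k grows, and every other convergent or intermediate fraction in range is farther away.
Largest k: floor((13 - q_1)/q_2) = floor((13 - 2)/9) = 1.
That gives (1*13 + 3)/(1*9 + 2) = 16/11.
Compare the errors: |x - 13/9| = |29*9 - 13*20|/(20*9) = 1/180, and |x - 16/11| = |29*11 - 16*20|/(20*11) = 1/220.
Cross-multiplying, 1*180 = 180 < 220 = 1*220, so 1/220 is smaller: the intermediate fraction 16/11 is closer to x than 13/9.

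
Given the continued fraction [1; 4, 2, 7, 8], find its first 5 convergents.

Using the convergent recurrence p_i = a_i*p_{i-1} + p_{i-2}, q_i = a_i*q_{i-1} + q_{i-2} with p_{-2}=0, p_{-1}=1, q_{-2}=1, q_{-1}=0:
  i=0: a_0=1, p_0 = 1*1 + 0 = 1, q_0 = 1*0 + 1 = 1.
  i=1: a_1=4, p_1 = 4*1 + 1 = 5, q_1 = 4*1 + 0 = 4.
  i=2: a_2=2, p_2 = 2*5 + 1 = 11, q_2 = 2*4 + 1 = 9.
  i=3: a_3=7, p_3 = 7*11 + 5 = 82, q_3 = 7*9 + 4 = 67.
  i=4: a_4=8, p_4 = 8*82 + 11 = 667, q_4 = 8*67 + 9 = 545.

1/1, 5/4, 11/9, 82/67, 667/545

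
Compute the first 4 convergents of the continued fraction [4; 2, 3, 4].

4/1, 9/2, 31/7, 133/30

Using the convergent recurrence p_i = a_i*p_{i-1} + p_{i-2}, q_i = a_i*q_{i-1} + q_{i-2} with p_{-2}=0, p_{-1}=1, q_{-2}=1, q_{-1}=0:
  i=0: a_0=4, p_0 = 4*1 + 0 = 4, q_0 = 4*0 + 1 = 1.
  i=1: a_1=2, p_1 = 2*4 + 1 = 9, q_1 = 2*1 + 0 = 2.
  i=2: a_2=3, p_2 = 3*9 + 4 = 31, q_2 = 3*2 + 1 = 7.
  i=3: a_3=4, p_3 = 4*31 + 9 = 133, q_3 = 4*7 + 2 = 30.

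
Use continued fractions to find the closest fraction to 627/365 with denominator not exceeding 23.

Expand x = 627/365 as a continued fraction with the Euclidean algorithm:
  627 = 1*365 + 262, so a_0 = 1.
  365 = 1*262 + 103, so a_1 = 1.
  262 = 2*103 + 56, so a_2 = 2.
  103 = 1*56 + 47, so a_3 = 1.
  56 = 1*47 + 9, so a_4 = 1.
  47 = 5*9 + 2, so a_5 = 5.
  9 = 4*2 + 1, so a_6 = 4.
  2 = 2*1 + 0, so a_7 = 2.
so x = [1; 1, 2, 1, 1, 5, 4, 2].
Convergents (p_i = a_i*p_{i-1} + p_{i-2}, q_i = a_i*q_{i-1} + q_{i-2} with p_{-2}=0, p_{-1}=1, q_{-2}=1, q_{-1}=0), until the denominator exceeds 23:
  i=0: a_0=1, p_0 = 1*1 + 0 = 1, q_0 = 1*0 + 1 = 1.
  i=1: a_1=1, p_1 = 1*1 + 1 = 2, q_1 = 1*1 + 0 = 1.
  i=2: a_2=2, p_2 = 2*2 + 1 = 5, q_2 = 2*1 + 1 = 3.
  i=3: a_3=1, p_3 = 1*5 + 2 = 7, q_3 = 1*3 + 1 = 4.
  i=4: a_4=1, p_4 = 1*7 + 5 = 12, q_4 = 1*4 + 3 = 7.
  i=5: a_5=5, p_5 = 5*12 + 7 = 67, q_5 = 5*7 + 4 = 39.
q_5 = 39 > 23, so the last convergent with denominator <= 23 is p_4/q_4 = 12/7.
The closest fraction with denominator <= 23 is either p_4/q_4 or the intermediate fraction (k*p_4 + p_3)/(k*q_4 + q_3) with the largest k >= 1 whose denominator stays <= 23; these approach x as k grows, and every other convergent or intermediate fraction in range is farther away.
Largest k: floor((23 - q_3)/q_4) = floor((23 - 4)/7) = 2.
That gives (2*12 + 7)/(2*7 + 4) = 31/18.
Compare the errors: |x - 12/7| = |627*7 - 12*365|/(365*7) = 9/2555, and |x - 31/18| = |627*18 - 31*365|/(365*18) = 29/6570.
Cross-multiplying, 9*6570 = 59130 < 74095 = 29*2555, so 9/2555 is smaller: the convergent 12/7 is closer to x than 31/18.

12/7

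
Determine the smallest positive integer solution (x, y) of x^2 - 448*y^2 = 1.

(x, y) = (127, 6)

First expand sqrt(448) as a continued fraction. With x_i = (sqrt(448) + m_i)/d_i and (m_0, d_0) = (0, 1): a_0 = floor(sqrt(448)) = 21, since 21^2 = 441 <= 448 < 484 = 22^2.
Iterate m_{i+1} = d_i*a_i - m_i, d_{i+1} = (448 - m_{i+1}^2)/d_i, a_{i+1} = floor((a_0 + m_{i+1})/d_{i+1}):
  m_1 = 1*21 - 0 = 21, d_1 = (448 - 21^2)/1 = 7/1 = 7, a_1 = floor((21 + 21)/7) = 6.
  m_2 = 7*6 - 21 = 21, d_2 = (448 - 21^2)/7 = 7/7 = 1, a_2 = floor((21 + 21)/1) = 42.
  m_3 = 1*42 - 21 = 21, d_3 = (448 - 21^2)/1 = 7/1 = 7: (m_3, d_3) = (m_1, d_1) = (21, 7), so from here the quotients repeat a_1, a_2; the period length is 2.
So sqrt(448) = [21; (6, 42)] with period length k = 2.
k is even, so the fundamental solution of x^2 - 448y^2 = 1 is (p_{k-1}, q_{k-1}) = (p_1, q_1); compute convergents through index 1.
Convergents (p_i = a_i*p_{i-1} + p_{i-2}, q_i = a_i*q_{i-1} + q_{i-2} with p_{-2}=0, p_{-1}=1, q_{-2}=1, q_{-1}=0):
  i=0: a_0=21, p_0 = 21*1 + 0 = 21, q_0 = 21*0 + 1 = 1.
  i=1: a_1=6, p_1 = 6*21 + 1 = 127, q_1 = 6*1 + 0 = 6.
Check: 127^2 - 448*6^2 = 16129 - 16128 = 1, so (x, y) = (127, 6) solves the equation, and by the theorem it is the least positive solution.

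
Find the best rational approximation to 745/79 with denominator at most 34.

Expand x = 745/79 as a continued fraction with the Euclidean algorithm:
  745 = 9*79 + 34, so a_0 = 9.
  79 = 2*34 + 11, so a_1 = 2.
  34 = 3*11 + 1, so a_2 = 3.
  11 = 11*1 + 0, so a_3 = 11.
so x = [9; 2, 3, 11].
Convergents (p_i = a_i*p_{i-1} + p_{i-2}, q_i = a_i*q_{i-1} + q_{i-2} with p_{-2}=0, p_{-1}=1, q_{-2}=1, q_{-1}=0), until the denominator exceeds 34:
  i=0: a_0=9, p_0 = 9*1 + 0 = 9, q_0 = 9*0 + 1 = 1.
  i=1: a_1=2, p_1 = 2*9 + 1 = 19, q_1 = 2*1 + 0 = 2.
  i=2: a_2=3, p_2 = 3*19 + 9 = 66, q_2 = 3*2 + 1 = 7.
  i=3: a_3=11, p_3 = 11*66 + 19 = 745, q_3 = 11*7 + 2 = 79.
q_3 = 79 > 34, so the last convergent with denominator <= 34 is p_2/q_2 = 66/7.
The closest fraction with denominator <= 34 is either p_2/q_2 or the intermediate fraction (k*p_2 + p_1)/(k*q_2 + q_1) with the largest k >= 1 whose denominator stays <= 34; these approach x as k grows, and every other convergent or intermediate fraction in range is farther away.
Largest k: floor((34 - q_1)/q_2) = floor((34 - 2)/7) = 4.
That gives (4*66 + 19)/(4*7 + 2) = 283/30.
Compare the errors: |x - 66/7| = |745*7 - 66*79|/(79*7) = 1/553, and |x - 283/30| = |745*30 - 283*79|/(79*30) = 7/2370.
Cross-multiplying, 1*2370 = 2370 < 3871 = 7*553, so 1/553 is smaller: the convergent 66/7 is closer to x than 283/30.

66/7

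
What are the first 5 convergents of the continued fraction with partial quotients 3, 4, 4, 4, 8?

Using the convergent recurrence p_i = a_i*p_{i-1} + p_{i-2}, q_i = a_i*q_{i-1} + q_{i-2} with p_{-2}=0, p_{-1}=1, q_{-2}=1, q_{-1}=0:
  i=0: a_0=3, p_0 = 3*1 + 0 = 3, q_0 = 3*0 + 1 = 1.
  i=1: a_1=4, p_1 = 4*3 + 1 = 13, q_1 = 4*1 + 0 = 4.
  i=2: a_2=4, p_2 = 4*13 + 3 = 55, q_2 = 4*4 + 1 = 17.
  i=3: a_3=4, p_3 = 4*55 + 13 = 233, q_3 = 4*17 + 4 = 72.
  i=4: a_4=8, p_4 = 8*233 + 55 = 1919, q_4 = 8*72 + 17 = 593.

3/1, 13/4, 55/17, 233/72, 1919/593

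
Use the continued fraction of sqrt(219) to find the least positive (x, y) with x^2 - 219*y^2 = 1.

First expand sqrt(219) as a continued fraction. With x_i = (sqrt(219) + m_i)/d_i and (m_0, d_0) = (0, 1): a_0 = floor(sqrt(219)) = 14, since 14^2 = 196 <= 219 < 225 = 15^2.
Iterate m_{i+1} = d_i*a_i - m_i, d_{i+1} = (219 - m_{i+1}^2)/d_i, a_{i+1} = floor((a_0 + m_{i+1})/d_{i+1}):
  m_1 = 1*14 - 0 = 14, d_1 = (219 - 14^2)/1 = 23/1 = 23, a_1 = floor((14 + 14)/23) = 1.
  m_2 = 23*1 - 14 = 9, d_2 = (219 - 9^2)/23 = 138/23 = 6, a_2 = floor((14 + 9)/6) = 3.
  m_3 = 6*3 - 9 = 9, d_3 = (219 - 9^2)/6 = 138/6 = 23, a_3 = floor((14 + 9)/23) = 1.
  m_4 = 23*1 - 9 = 14, d_4 = (219 - 14^2)/23 = 23/23 = 1, a_4 = floor((14 + 14)/1) = 28.
  m_5 = 1*28 - 14 = 14, d_5 = (219 - 14^2)/1 = 23/1 = 23: (m_5, d_5) = (m_1, d_1) = (14, 23), so from here the quotients repeat a_1, ..., a_4; the period length is 4.
So sqrt(219) = [14; (1, 3, 1, 28)] with period length k = 4.
k is even, so the fundamental solution of x^2 - 219y^2 = 1 is (p_{k-1}, q_{k-1}) = (p_3, q_3); compute convergents through index 3.
Convergents (p_i = a_i*p_{i-1} + p_{i-2}, q_i = a_i*q_{i-1} + q_{i-2} with p_{-2}=0, p_{-1}=1, q_{-2}=1, q_{-1}=0):
  i=0: a_0=14, p_0 = 14*1 + 0 = 14, q_0 = 14*0 + 1 = 1.
  i=1: a_1=1, p_1 = 1*14 + 1 = 15, q_1 = 1*1 + 0 = 1.
  i=2: a_2=3, p_2 = 3*15 + 14 = 59, q_2 = 3*1 + 1 = 4.
  i=3: a_3=1, p_3 = 1*59 + 15 = 74, q_3 = 1*4 + 1 = 5.
Check: 74^2 - 219*5^2 = 5476 - 5475 = 1, so (x, y) = (74, 5) solves the equation, and by the theorem it is the least positive solution.

(x, y) = (74, 5)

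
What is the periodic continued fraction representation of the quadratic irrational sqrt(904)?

[30; (15, 60)]

Write x_i = (sqrt(904) + m_i)/d_i with (m_0, d_0) = (0, 1). a_0 = floor(sqrt(904)) = 30, since 30^2 = 900 <= 904 < 961 = 31^2.
Iterate m_{i+1} = d_i*a_i - m_i, d_{i+1} = (904 - m_{i+1}^2)/d_i, a_{i+1} = floor((a_0 + m_{i+1})/d_{i+1}):
  m_1 = 1*30 - 0 = 30, d_1 = (904 - 30^2)/1 = 4/1 = 4, a_1 = floor((30 + 30)/4) = 15.
  m_2 = 4*15 - 30 = 30, d_2 = (904 - 30^2)/4 = 4/4 = 1, a_2 = floor((30 + 30)/1) = 60.
  m_3 = 1*60 - 30 = 30, d_3 = (904 - 30^2)/1 = 4/1 = 4: (m_3, d_3) = (m_1, d_1) = (30, 4), so from here the quotients repeat a_1, a_2; the period length is 2.
Hence the expansion of sqrt(904) is a_0 = 30 followed by the repeating block 15, 60 (period 2).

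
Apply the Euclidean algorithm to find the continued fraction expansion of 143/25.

Run the Euclidean algorithm on 143 and 25; the successive quotients are the partial quotients a_0, a_1, ... (each step inverts the fractional part left over by the previous one):
  143 = 5*25 + 18, so a_0 = 5.
  25 = 1*18 + 7, so a_1 = 1.
  18 = 2*7 + 4, so a_2 = 2.
  7 = 1*4 + 3, so a_3 = 1.
  4 = 1*3 + 1, so a_4 = 1.
  3 = 3*1 + 0, so a_5 = 3.
The remainder reaches 0 after 6 divisions, so the expansion has 6 partial quotients, read off in order.

[5; 1, 2, 1, 1, 3]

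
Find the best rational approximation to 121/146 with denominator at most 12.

5/6

Expand x = 121/146 as a continued fraction with the Euclidean algorithm:
  121 = 0*146 + 121, so a_0 = 0.
  146 = 1*121 + 25, so a_1 = 1.
  121 = 4*25 + 21, so a_2 = 4.
  25 = 1*21 + 4, so a_3 = 1.
  21 = 5*4 + 1, so a_4 = 5.
  4 = 4*1 + 0, so a_5 = 4.
so x = [0; 1, 4, 1, 5, 4].
Convergents (p_i = a_i*p_{i-1} + p_{i-2}, q_i = a_i*q_{i-1} + q_{i-2} with p_{-2}=0, p_{-1}=1, q_{-2}=1, q_{-1}=0), until the denominator exceeds 12:
  i=0: a_0=0, p_0 = 0*1 + 0 = 0, q_0 = 0*0 + 1 = 1.
  i=1: a_1=1, p_1 = 1*0 + 1 = 1, q_1 = 1*1 + 0 = 1.
  i=2: a_2=4, p_2 = 4*1 + 0 = 4, q_2 = 4*1 + 1 = 5.
  i=3: a_3=1, p_3 = 1*4 + 1 = 5, q_3 = 1*5 + 1 = 6.
  i=4: a_4=5, p_4 = 5*5 + 4 = 29, q_4 = 5*6 + 5 = 35.
q_4 = 35 > 12, so the last convergent with denominator <= 12 is p_3/q_3 = 5/6.
The closest fraction with denominator <= 12 is either p_3/q_3 or the intermediate fraction (k*p_3 + p_2)/(k*q_3 + q_2) with the largest k >= 1 whose denominator stays <= 12; these approach x as k grows, and every other convergent or intermediate fraction in range is farther away.
Largest k: floor((12 - q_2)/q_3) = floor((12 - 5)/6) = 1.
That gives (1*5 + 4)/(1*6 + 5) = 9/11.
Compare the errors: |x - 5/6| = |121*6 - 5*146|/(146*6) = 4/876, and |x - 9/11| = |121*11 - 9*146|/(146*11) = 17/1606.
Cross-multiplying, 4*1606 = 6424 < 14892 = 17*876, so 4/876 is smaller: the convergent 5/6 is closer to x than 9/11.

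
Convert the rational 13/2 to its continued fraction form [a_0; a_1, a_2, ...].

[6; 2]

Run the Euclidean algorithm on 13 and 2; the successive quotients are the partial quotients a_0, a_1, ... (each step inverts the fractional part left over by the previous one):
  13 = 6*2 + 1, so a_0 = 6.
  2 = 2*1 + 0, so a_1 = 2.
The remainder reaches 0 after 2 divisions, so the expansion has 2 partial quotients, read off in order.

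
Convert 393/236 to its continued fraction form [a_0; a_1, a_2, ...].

[1; 1, 1, 1, 78]

Run the Euclidean algorithm on 393 and 236; the successive quotients are the partial quotients a_0, a_1, ... (each step inverts the fractional part left over by the previous one):
  393 = 1*236 + 157, so a_0 = 1.
  236 = 1*157 + 79, so a_1 = 1.
  157 = 1*79 + 78, so a_2 = 1.
  79 = 1*78 + 1, so a_3 = 1.
  78 = 78*1 + 0, so a_4 = 78.
The remainder reaches 0 after 5 divisions, so the expansion has 5 partial quotients, read off in order.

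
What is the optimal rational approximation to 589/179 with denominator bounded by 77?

Expand x = 589/179 as a continued fraction with the Euclidean algorithm:
  589 = 3*179 + 52, so a_0 = 3.
  179 = 3*52 + 23, so a_1 = 3.
  52 = 2*23 + 6, so a_2 = 2.
  23 = 3*6 + 5, so a_3 = 3.
  6 = 1*5 + 1, so a_4 = 1.
  5 = 5*1 + 0, so a_5 = 5.
so x = [3; 3, 2, 3, 1, 5].
Convergents (p_i = a_i*p_{i-1} + p_{i-2}, q_i = a_i*q_{i-1} + q_{i-2} with p_{-2}=0, p_{-1}=1, q_{-2}=1, q_{-1}=0), until the denominator exceeds 77:
  i=0: a_0=3, p_0 = 3*1 + 0 = 3, q_0 = 3*0 + 1 = 1.
  i=1: a_1=3, p_1 = 3*3 + 1 = 10, q_1 = 3*1 + 0 = 3.
  i=2: a_2=2, p_2 = 2*10 + 3 = 23, q_2 = 2*3 + 1 = 7.
  i=3: a_3=3, p_3 = 3*23 + 10 = 79, q_3 = 3*7 + 3 = 24.
  i=4: a_4=1, p_4 = 1*79 + 23 = 102, q_4 = 1*24 + 7 = 31.
  i=5: a_5=5, p_5 = 5*102 + 79 = 589, q_5 = 5*31 + 24 = 179.
q_5 = 179 > 77, so the last convergent with denominator <= 77 is p_4/q_4 = 102/31.
The closest fraction with denominator <= 77 is either p_4/q_4 or the intermediate fraction (k*p_4 + p_3)/(k*q_4 + q_3) with the largest k >= 1 whose denominator stays <= 77; these approach x as k grows, and every other convergent or intermediate fraction in range is farther away.
Largest k: floor((77 - q_3)/q_4) = floor((77 - 24)/31) = 1.
That gives (1*102 + 79)/(1*31 + 24) = 181/55.
Compare the errors: |x - 102/31| = |589*31 - 102*179|/(179*31) = 1/5549, and |x - 181/55| = |589*55 - 181*179|/(179*55) = 4/9845.
Cross-multiplying, 1*9845 = 9845 < 22196 = 4*5549, so 1/5549 is smaller: the convergent 102/31 is closer to x than 181/55.

102/31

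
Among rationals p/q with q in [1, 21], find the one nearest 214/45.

19/4

Expand x = 214/45 as a continued fraction with the Euclidean algorithm:
  214 = 4*45 + 34, so a_0 = 4.
  45 = 1*34 + 11, so a_1 = 1.
  34 = 3*11 + 1, so a_2 = 3.
  11 = 11*1 + 0, so a_3 = 11.
so x = [4; 1, 3, 11].
Convergents (p_i = a_i*p_{i-1} + p_{i-2}, q_i = a_i*q_{i-1} + q_{i-2} with p_{-2}=0, p_{-1}=1, q_{-2}=1, q_{-1}=0), until the denominator exceeds 21:
  i=0: a_0=4, p_0 = 4*1 + 0 = 4, q_0 = 4*0 + 1 = 1.
  i=1: a_1=1, p_1 = 1*4 + 1 = 5, q_1 = 1*1 + 0 = 1.
  i=2: a_2=3, p_2 = 3*5 + 4 = 19, q_2 = 3*1 + 1 = 4.
  i=3: a_3=11, p_3 = 11*19 + 5 = 214, q_3 = 11*4 + 1 = 45.
q_3 = 45 > 21, so the last convergent with denominator <= 21 is p_2/q_2 = 19/4.
The closest fraction with denominator <= 21 is either p_2/q_2 or the intermediate fraction (k*p_2 + p_1)/(k*q_2 + q_1) with the largest k >= 1 whose denominator stays <= 21; these approach x as k grows, and every other convergent or intermediate fraction in range is farther away.
Largest k: floor((21 - q_1)/q_2) = floor((21 - 1)/4) = 5.
That gives (5*19 + 5)/(5*4 + 1) = 100/21.
Compare the errors: |x - 19/4| = |214*4 - 19*45|/(45*4) = 1/180, and |x - 100/21| = |214*21 - 100*45|/(45*21) = 6/945.
Cross-multiplying, 1*945 = 945 < 1080 = 6*180, so 1/180 is smaller: the convergent 19/4 is closer to x than 100/21.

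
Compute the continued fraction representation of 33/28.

Run the Euclidean algorithm on 33 and 28; the successive quotients are the partial quotients a_0, a_1, ... (each step inverts the fractional part left over by the previous one):
  33 = 1*28 + 5, so a_0 = 1.
  28 = 5*5 + 3, so a_1 = 5.
  5 = 1*3 + 2, so a_2 = 1.
  3 = 1*2 + 1, so a_3 = 1.
  2 = 2*1 + 0, so a_4 = 2.
The remainder reaches 0 after 5 divisions, so the expansion has 5 partial quotients, read off in order.

[1; 5, 1, 1, 2]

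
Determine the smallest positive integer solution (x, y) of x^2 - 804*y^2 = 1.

First expand sqrt(804) as a continued fraction. With x_i = (sqrt(804) + m_i)/d_i and (m_0, d_0) = (0, 1): a_0 = floor(sqrt(804)) = 28, since 28^2 = 784 <= 804 < 841 = 29^2.
Iterate m_{i+1} = d_i*a_i - m_i, d_{i+1} = (804 - m_{i+1}^2)/d_i, a_{i+1} = floor((a_0 + m_{i+1})/d_{i+1}):
  m_1 = 1*28 - 0 = 28, d_1 = (804 - 28^2)/1 = 20/1 = 20, a_1 = floor((28 + 28)/20) = 2.
  m_2 = 20*2 - 28 = 12, d_2 = (804 - 12^2)/20 = 660/20 = 33, a_2 = floor((28 + 12)/33) = 1.
  m_3 = 33*1 - 12 = 21, d_3 = (804 - 21^2)/33 = 363/33 = 11, a_3 = floor((28 + 21)/11) = 4.
  m_4 = 11*4 - 21 = 23, d_4 = (804 - 23^2)/11 = 275/11 = 25, a_4 = floor((28 + 23)/25) = 2.
  m_5 = 25*2 - 23 = 27, d_5 = (804 - 27^2)/25 = 75/25 = 3, a_5 = floor((28 + 27)/3) = 18.
  m_6 = 3*18 - 27 = 27, d_6 = (804 - 27^2)/3 = 75/3 = 25, a_6 = floor((28 + 27)/25) = 2.
  m_7 = 25*2 - 27 = 23, d_7 = (804 - 23^2)/25 = 275/25 = 11, a_7 = floor((28 + 23)/11) = 4.
  m_8 = 11*4 - 23 = 21, d_8 = (804 - 21^2)/11 = 363/11 = 33, a_8 = floor((28 + 21)/33) = 1.
  m_9 = 33*1 - 21 = 12, d_9 = (804 - 12^2)/33 = 660/33 = 20, a_9 = floor((28 + 12)/20) = 2.
  m_10 = 20*2 - 12 = 28, d_10 = (804 - 28^2)/20 = 20/20 = 1, a_10 = floor((28 + 28)/1) = 56.
  m_11 = 1*56 - 28 = 28, d_11 = (804 - 28^2)/1 = 20/1 = 20: (m_11, d_11) = (m_1, d_1) = (28, 20), so from here the quotients repeat a_1, ..., a_10; the period length is 10.
So sqrt(804) = [28; (2, 1, 4, 2, 18, 2, 4, 1, 2, 56)] with period length k = 10.
k is even, so the fundamental solution of x^2 - 804y^2 = 1 is (p_{k-1}, q_{k-1}) = (p_9, q_9); compute convergents through index 9.
Convergents (p_i = a_i*p_{i-1} + p_{i-2}, q_i = a_i*q_{i-1} + q_{i-2} with p_{-2}=0, p_{-1}=1, q_{-2}=1, q_{-1}=0):
  i=0: a_0=28, p_0 = 28*1 + 0 = 28, q_0 = 28*0 + 1 = 1.
  i=1: a_1=2, p_1 = 2*28 + 1 = 57, q_1 = 2*1 + 0 = 2.
  i=2: a_2=1, p_2 = 1*57 + 28 = 85, q_2 = 1*2 + 1 = 3.
  i=3: a_3=4, p_3 = 4*85 + 57 = 397, q_3 = 4*3 + 2 = 14.
  i=4: a_4=2, p_4 = 2*397 + 85 = 879, q_4 = 2*14 + 3 = 31.
  i=5: a_5=18, p_5 = 18*879 + 397 = 16219, q_5 = 18*31 + 14 = 572.
  i=6: a_6=2, p_6 = 2*16219 + 879 = 33317, q_6 = 2*572 + 31 = 1175.
  i=7: a_7=4, p_7 = 4*33317 + 16219 = 149487, q_7 = 4*1175 + 572 = 5272.
  i=8: a_8=1, p_8 = 1*149487 + 33317 = 182804, q_8 = 1*5272 + 1175 = 6447.
  i=9: a_9=2, p_9 = 2*182804 + 149487 = 515095, q_9 = 2*6447 + 5272 = 18166.
Check: 515095^2 - 804*18166^2 = 265322859025 - 265322859024 = 1, so (x, y) = (515095, 18166) solves the equation, and by the theorem it is the least positive solution.

(x, y) = (515095, 18166)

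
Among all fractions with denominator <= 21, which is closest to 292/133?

Expand x = 292/133 as a continued fraction with the Euclidean algorithm:
  292 = 2*133 + 26, so a_0 = 2.
  133 = 5*26 + 3, so a_1 = 5.
  26 = 8*3 + 2, so a_2 = 8.
  3 = 1*2 + 1, so a_3 = 1.
  2 = 2*1 + 0, so a_4 = 2.
so x = [2; 5, 8, 1, 2].
Convergents (p_i = a_i*p_{i-1} + p_{i-2}, q_i = a_i*q_{i-1} + q_{i-2} with p_{-2}=0, p_{-1}=1, q_{-2}=1, q_{-1}=0), until the denominator exceeds 21:
  i=0: a_0=2, p_0 = 2*1 + 0 = 2, q_0 = 2*0 + 1 = 1.
  i=1: a_1=5, p_1 = 5*2 + 1 = 11, q_1 = 5*1 + 0 = 5.
  i=2: a_2=8, p_2 = 8*11 + 2 = 90, q_2 = 8*5 + 1 = 41.
q_2 = 41 > 21, so the last convergent with denominator <= 21 is p_1/q_1 = 11/5.
The closest fraction with denominator <= 21 is either p_1/q_1 or the intermediate fraction (k*p_1 + p_0)/(k*q_1 + q_0) with the largest k >= 1 whose denominator stays <= 21; these approach x as k grows, and every other convergent or intermediate fraction in range is farther away.
Largest k: floor((21 - q_0)/q_1) = floor((21 - 1)/5) = 4.
That gives (4*11 + 2)/(4*5 + 1) = 46/21.
Compare the errors: |x - 11/5| = |292*5 - 11*133|/(133*5) = 3/665, and |x - 46/21| = |292*21 - 46*133|/(133*21) = 14/2793.
Cross-multiplying, 3*2793 = 8379 < 9310 = 14*665, so 3/665 is smaller: the convergent 11/5 is closer to x than 46/21.

11/5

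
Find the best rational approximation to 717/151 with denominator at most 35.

19/4

Expand x = 717/151 as a continued fraction with the Euclidean algorithm:
  717 = 4*151 + 113, so a_0 = 4.
  151 = 1*113 + 38, so a_1 = 1.
  113 = 2*38 + 37, so a_2 = 2.
  38 = 1*37 + 1, so a_3 = 1.
  37 = 37*1 + 0, so a_4 = 37.
so x = [4; 1, 2, 1, 37].
Convergents (p_i = a_i*p_{i-1} + p_{i-2}, q_i = a_i*q_{i-1} + q_{i-2} with p_{-2}=0, p_{-1}=1, q_{-2}=1, q_{-1}=0), until the denominator exceeds 35:
  i=0: a_0=4, p_0 = 4*1 + 0 = 4, q_0 = 4*0 + 1 = 1.
  i=1: a_1=1, p_1 = 1*4 + 1 = 5, q_1 = 1*1 + 0 = 1.
  i=2: a_2=2, p_2 = 2*5 + 4 = 14, q_2 = 2*1 + 1 = 3.
  i=3: a_3=1, p_3 = 1*14 + 5 = 19, q_3 = 1*3 + 1 = 4.
  i=4: a_4=37, p_4 = 37*19 + 14 = 717, q_4 = 37*4 + 3 = 151.
q_4 = 151 > 35, so the last convergent with denominator <= 35 is p_3/q_3 = 19/4.
The closest fraction with denominator <= 35 is either p_3/q_3 or the intermediate fraction (k*p_3 + p_2)/(k*q_3 + q_2) with the largest k >= 1 whose denominator stays <= 35; these approach x as k grows, and every other convergent or intermediate fraction in range is farther away.
Largest k: floor((35 - q_2)/q_3) = floor((35 - 3)/4) = 8.
That gives (8*19 + 14)/(8*4 + 3) = 166/35.
Compare the errors: |x - 19/4| = |717*4 - 19*151|/(151*4) = 1/604, and |x - 166/35| = |717*35 - 166*151|/(151*35) = 29/5285.
Cross-multiplying, 1*5285 = 5285 < 17516 = 29*604, so 1/604 is smaller: the convergent 19/4 is closer to x than 166/35.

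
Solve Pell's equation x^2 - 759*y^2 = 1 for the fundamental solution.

(x, y) = (551, 20)

First expand sqrt(759) as a continued fraction. With x_i = (sqrt(759) + m_i)/d_i and (m_0, d_0) = (0, 1): a_0 = floor(sqrt(759)) = 27, since 27^2 = 729 <= 759 < 784 = 28^2.
Iterate m_{i+1} = d_i*a_i - m_i, d_{i+1} = (759 - m_{i+1}^2)/d_i, a_{i+1} = floor((a_0 + m_{i+1})/d_{i+1}):
  m_1 = 1*27 - 0 = 27, d_1 = (759 - 27^2)/1 = 30/1 = 30, a_1 = floor((27 + 27)/30) = 1.
  m_2 = 30*1 - 27 = 3, d_2 = (759 - 3^2)/30 = 750/30 = 25, a_2 = floor((27 + 3)/25) = 1.
  m_3 = 25*1 - 3 = 22, d_3 = (759 - 22^2)/25 = 275/25 = 11, a_3 = floor((27 + 22)/11) = 4.
  m_4 = 11*4 - 22 = 22, d_4 = (759 - 22^2)/11 = 275/11 = 25, a_4 = floor((27 + 22)/25) = 1.
  m_5 = 25*1 - 22 = 3, d_5 = (759 - 3^2)/25 = 750/25 = 30, a_5 = floor((27 + 3)/30) = 1.
  m_6 = 30*1 - 3 = 27, d_6 = (759 - 27^2)/30 = 30/30 = 1, a_6 = floor((27 + 27)/1) = 54.
  m_7 = 1*54 - 27 = 27, d_7 = (759 - 27^2)/1 = 30/1 = 30: (m_7, d_7) = (m_1, d_1) = (27, 30), so from here the quotients repeat a_1, ..., a_6; the period length is 6.
So sqrt(759) = [27; (1, 1, 4, 1, 1, 54)] with period length k = 6.
k is even, so the fundamental solution of x^2 - 759y^2 = 1 is (p_{k-1}, q_{k-1}) = (p_5, q_5); compute convergents through index 5.
Convergents (p_i = a_i*p_{i-1} + p_{i-2}, q_i = a_i*q_{i-1} + q_{i-2} with p_{-2}=0, p_{-1}=1, q_{-2}=1, q_{-1}=0):
  i=0: a_0=27, p_0 = 27*1 + 0 = 27, q_0 = 27*0 + 1 = 1.
  i=1: a_1=1, p_1 = 1*27 + 1 = 28, q_1 = 1*1 + 0 = 1.
  i=2: a_2=1, p_2 = 1*28 + 27 = 55, q_2 = 1*1 + 1 = 2.
  i=3: a_3=4, p_3 = 4*55 + 28 = 248, q_3 = 4*2 + 1 = 9.
  i=4: a_4=1, p_4 = 1*248 + 55 = 303, q_4 = 1*9 + 2 = 11.
  i=5: a_5=1, p_5 = 1*303 + 248 = 551, q_5 = 1*11 + 9 = 20.
Check: 551^2 - 759*20^2 = 303601 - 303600 = 1, so (x, y) = (551, 20) solves the equation, and by the theorem it is the least positive solution.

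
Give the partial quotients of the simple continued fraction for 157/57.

Run the Euclidean algorithm on 157 and 57; the successive quotients are the partial quotients a_0, a_1, ... (each step inverts the fractional part left over by the previous one):
  157 = 2*57 + 43, so a_0 = 2.
  57 = 1*43 + 14, so a_1 = 1.
  43 = 3*14 + 1, so a_2 = 3.
  14 = 14*1 + 0, so a_3 = 14.
The remainder reaches 0 after 4 divisions, so the expansion has 4 partial quotients, read off in order.

[2; 1, 3, 14]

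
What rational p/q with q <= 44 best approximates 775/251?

105/34

Expand x = 775/251 as a continued fraction with the Euclidean algorithm:
  775 = 3*251 + 22, so a_0 = 3.
  251 = 11*22 + 9, so a_1 = 11.
  22 = 2*9 + 4, so a_2 = 2.
  9 = 2*4 + 1, so a_3 = 2.
  4 = 4*1 + 0, so a_4 = 4.
so x = [3; 11, 2, 2, 4].
Convergents (p_i = a_i*p_{i-1} + p_{i-2}, q_i = a_i*q_{i-1} + q_{i-2} with p_{-2}=0, p_{-1}=1, q_{-2}=1, q_{-1}=0), until the denominator exceeds 44:
  i=0: a_0=3, p_0 = 3*1 + 0 = 3, q_0 = 3*0 + 1 = 1.
  i=1: a_1=11, p_1 = 11*3 + 1 = 34, q_1 = 11*1 + 0 = 11.
  i=2: a_2=2, p_2 = 2*34 + 3 = 71, q_2 = 2*11 + 1 = 23.
  i=3: a_3=2, p_3 = 2*71 + 34 = 176, q_3 = 2*23 + 11 = 57.
q_3 = 57 > 44, so the last convergent with denominator <= 44 is p_2/q_2 = 71/23.
The closest fraction with denominator <= 44 is either p_2/q_2 or the intermediate fraction (k*p_2 + p_1)/(k*q_2 + q_1) with the largest k >= 1 whose denominator stays <= 44; these approach x as k grows, and every other convergent or intermediate fraction in range is farther away.
Largest k: floor((44 - q_1)/q_2) = floor((44 - 11)/23) = 1.
That gives (1*71 + 34)/(1*23 + 11) = 105/34.
Compare the errors: |x - 71/23| = |775*23 - 71*251|/(251*23) = 4/5773, and |x - 105/34| = |775*34 - 105*251|/(251*34) = 5/8534.
Cross-multiplying, 5*5773 = 28865 < 34136 = 4*8534, so 5/8534 is smaller: the intermediate fraction 105/34 is closer to x than 71/23.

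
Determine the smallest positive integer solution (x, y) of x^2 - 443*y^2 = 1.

First expand sqrt(443) as a continued fraction. With x_i = (sqrt(443) + m_i)/d_i and (m_0, d_0) = (0, 1): a_0 = floor(sqrt(443)) = 21, since 21^2 = 441 <= 443 < 484 = 22^2.
Iterate m_{i+1} = d_i*a_i - m_i, d_{i+1} = (443 - m_{i+1}^2)/d_i, a_{i+1} = floor((a_0 + m_{i+1})/d_{i+1}):
  m_1 = 1*21 - 0 = 21, d_1 = (443 - 21^2)/1 = 2/1 = 2, a_1 = floor((21 + 21)/2) = 21.
  m_2 = 2*21 - 21 = 21, d_2 = (443 - 21^2)/2 = 2/2 = 1, a_2 = floor((21 + 21)/1) = 42.
  m_3 = 1*42 - 21 = 21, d_3 = (443 - 21^2)/1 = 2/1 = 2: (m_3, d_3) = (m_1, d_1) = (21, 2), so from here the quotients repeat a_1, a_2; the period length is 2.
So sqrt(443) = [21; (21, 42)] with period length k = 2.
k is even, so the fundamental solution of x^2 - 443y^2 = 1 is (p_{k-1}, q_{k-1}) = (p_1, q_1); compute convergents through index 1.
Convergents (p_i = a_i*p_{i-1} + p_{i-2}, q_i = a_i*q_{i-1} + q_{i-2} with p_{-2}=0, p_{-1}=1, q_{-2}=1, q_{-1}=0):
  i=0: a_0=21, p_0 = 21*1 + 0 = 21, q_0 = 21*0 + 1 = 1.
  i=1: a_1=21, p_1 = 21*21 + 1 = 442, q_1 = 21*1 + 0 = 21.
Check: 442^2 - 443*21^2 = 195364 - 195363 = 1, so (x, y) = (442, 21) solves the equation, and by the theorem it is the least positive solution.

(x, y) = (442, 21)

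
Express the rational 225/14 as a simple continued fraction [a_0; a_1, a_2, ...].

Run the Euclidean algorithm on 225 and 14; the successive quotients are the partial quotients a_0, a_1, ... (each step inverts the fractional part left over by the previous one):
  225 = 16*14 + 1, so a_0 = 16.
  14 = 14*1 + 0, so a_1 = 14.
The remainder reaches 0 after 2 divisions, so the expansion has 2 partial quotients, read off in order.

[16; 14]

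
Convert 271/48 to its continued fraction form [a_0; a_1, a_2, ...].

Run the Euclidean algorithm on 271 and 48; the successive quotients are the partial quotients a_0, a_1, ... (each step inverts the fractional part left over by the previous one):
  271 = 5*48 + 31, so a_0 = 5.
  48 = 1*31 + 17, so a_1 = 1.
  31 = 1*17 + 14, so a_2 = 1.
  17 = 1*14 + 3, so a_3 = 1.
  14 = 4*3 + 2, so a_4 = 4.
  3 = 1*2 + 1, so a_5 = 1.
  2 = 2*1 + 0, so a_6 = 2.
The remainder reaches 0 after 7 divisions, so the expansion has 7 partial quotients, read off in order.

[5; 1, 1, 1, 4, 1, 2]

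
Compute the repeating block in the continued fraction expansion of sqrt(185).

Write x_i = (sqrt(185) + m_i)/d_i with (m_0, d_0) = (0, 1). a_0 = floor(sqrt(185)) = 13, since 13^2 = 169 <= 185 < 196 = 14^2.
Iterate m_{i+1} = d_i*a_i - m_i, d_{i+1} = (185 - m_{i+1}^2)/d_i, a_{i+1} = floor((a_0 + m_{i+1})/d_{i+1}):
  m_1 = 1*13 - 0 = 13, d_1 = (185 - 13^2)/1 = 16/1 = 16, a_1 = floor((13 + 13)/16) = 1.
  m_2 = 16*1 - 13 = 3, d_2 = (185 - 3^2)/16 = 176/16 = 11, a_2 = floor((13 + 3)/11) = 1.
  m_3 = 11*1 - 3 = 8, d_3 = (185 - 8^2)/11 = 121/11 = 11, a_3 = floor((13 + 8)/11) = 1.
  m_4 = 11*1 - 8 = 3, d_4 = (185 - 3^2)/11 = 176/11 = 16, a_4 = floor((13 + 3)/16) = 1.
  m_5 = 16*1 - 3 = 13, d_5 = (185 - 13^2)/16 = 16/16 = 1, a_5 = floor((13 + 13)/1) = 26.
  m_6 = 1*26 - 13 = 13, d_6 = (185 - 13^2)/1 = 16/1 = 16: (m_6, d_6) = (m_1, d_1) = (13, 16), so from here the quotients repeat a_1, ..., a_5; the period length is 5.
Hence the expansion of sqrt(185) is a_0 = 13 followed by the repeating block 1, 1, 1, 1, 26 (period 5).

[13; (1, 1, 1, 1, 26)]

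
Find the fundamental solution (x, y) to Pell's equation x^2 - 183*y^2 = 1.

(x, y) = (487, 36)

First expand sqrt(183) as a continued fraction. With x_i = (sqrt(183) + m_i)/d_i and (m_0, d_0) = (0, 1): a_0 = floor(sqrt(183)) = 13, since 13^2 = 169 <= 183 < 196 = 14^2.
Iterate m_{i+1} = d_i*a_i - m_i, d_{i+1} = (183 - m_{i+1}^2)/d_i, a_{i+1} = floor((a_0 + m_{i+1})/d_{i+1}):
  m_1 = 1*13 - 0 = 13, d_1 = (183 - 13^2)/1 = 14/1 = 14, a_1 = floor((13 + 13)/14) = 1.
  m_2 = 14*1 - 13 = 1, d_2 = (183 - 1^2)/14 = 182/14 = 13, a_2 = floor((13 + 1)/13) = 1.
  m_3 = 13*1 - 1 = 12, d_3 = (183 - 12^2)/13 = 39/13 = 3, a_3 = floor((13 + 12)/3) = 8.
  m_4 = 3*8 - 12 = 12, d_4 = (183 - 12^2)/3 = 39/3 = 13, a_4 = floor((13 + 12)/13) = 1.
  m_5 = 13*1 - 12 = 1, d_5 = (183 - 1^2)/13 = 182/13 = 14, a_5 = floor((13 + 1)/14) = 1.
  m_6 = 14*1 - 1 = 13, d_6 = (183 - 13^2)/14 = 14/14 = 1, a_6 = floor((13 + 13)/1) = 26.
  m_7 = 1*26 - 13 = 13, d_7 = (183 - 13^2)/1 = 14/1 = 14: (m_7, d_7) = (m_1, d_1) = (13, 14), so from here the quotients repeat a_1, ..., a_6; the period length is 6.
So sqrt(183) = [13; (1, 1, 8, 1, 1, 26)] with period length k = 6.
k is even, so the fundamental solution of x^2 - 183y^2 = 1 is (p_{k-1}, q_{k-1}) = (p_5, q_5); compute convergents through index 5.
Convergents (p_i = a_i*p_{i-1} + p_{i-2}, q_i = a_i*q_{i-1} + q_{i-2} with p_{-2}=0, p_{-1}=1, q_{-2}=1, q_{-1}=0):
  i=0: a_0=13, p_0 = 13*1 + 0 = 13, q_0 = 13*0 + 1 = 1.
  i=1: a_1=1, p_1 = 1*13 + 1 = 14, q_1 = 1*1 + 0 = 1.
  i=2: a_2=1, p_2 = 1*14 + 13 = 27, q_2 = 1*1 + 1 = 2.
  i=3: a_3=8, p_3 = 8*27 + 14 = 230, q_3 = 8*2 + 1 = 17.
  i=4: a_4=1, p_4 = 1*230 + 27 = 257, q_4 = 1*17 + 2 = 19.
  i=5: a_5=1, p_5 = 1*257 + 230 = 487, q_5 = 1*19 + 17 = 36.
Check: 487^2 - 183*36^2 = 237169 - 237168 = 1, so (x, y) = (487, 36) solves the equation, and by the theorem it is the least positive solution.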